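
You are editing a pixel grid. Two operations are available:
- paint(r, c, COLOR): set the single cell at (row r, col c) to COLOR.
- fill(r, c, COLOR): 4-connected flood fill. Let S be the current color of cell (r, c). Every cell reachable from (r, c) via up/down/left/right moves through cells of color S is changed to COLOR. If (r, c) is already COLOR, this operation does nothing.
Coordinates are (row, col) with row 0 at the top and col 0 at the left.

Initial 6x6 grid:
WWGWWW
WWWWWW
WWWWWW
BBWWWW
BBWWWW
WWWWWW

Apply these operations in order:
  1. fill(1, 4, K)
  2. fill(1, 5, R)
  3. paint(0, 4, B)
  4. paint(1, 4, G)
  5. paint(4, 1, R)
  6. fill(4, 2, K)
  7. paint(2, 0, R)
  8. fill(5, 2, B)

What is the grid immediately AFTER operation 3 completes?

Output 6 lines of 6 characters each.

After op 1 fill(1,4,K) [31 cells changed]:
KKGKKK
KKKKKK
KKKKKK
BBKKKK
BBKKKK
KKKKKK
After op 2 fill(1,5,R) [31 cells changed]:
RRGRRR
RRRRRR
RRRRRR
BBRRRR
BBRRRR
RRRRRR
After op 3 paint(0,4,B):
RRGRBR
RRRRRR
RRRRRR
BBRRRR
BBRRRR
RRRRRR

Answer: RRGRBR
RRRRRR
RRRRRR
BBRRRR
BBRRRR
RRRRRR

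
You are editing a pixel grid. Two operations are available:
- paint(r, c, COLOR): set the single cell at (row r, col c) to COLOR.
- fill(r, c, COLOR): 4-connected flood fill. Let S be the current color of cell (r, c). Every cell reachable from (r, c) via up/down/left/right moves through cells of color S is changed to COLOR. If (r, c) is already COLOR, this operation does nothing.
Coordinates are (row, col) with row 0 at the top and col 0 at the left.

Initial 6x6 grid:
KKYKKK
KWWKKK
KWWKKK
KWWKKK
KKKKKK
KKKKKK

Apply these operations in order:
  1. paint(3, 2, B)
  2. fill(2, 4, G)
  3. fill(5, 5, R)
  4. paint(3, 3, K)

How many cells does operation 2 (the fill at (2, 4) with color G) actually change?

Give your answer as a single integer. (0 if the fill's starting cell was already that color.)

After op 1 paint(3,2,B):
KKYKKK
KWWKKK
KWWKKK
KWBKKK
KKKKKK
KKKKKK
After op 2 fill(2,4,G) [29 cells changed]:
GGYGGG
GWWGGG
GWWGGG
GWBGGG
GGGGGG
GGGGGG

Answer: 29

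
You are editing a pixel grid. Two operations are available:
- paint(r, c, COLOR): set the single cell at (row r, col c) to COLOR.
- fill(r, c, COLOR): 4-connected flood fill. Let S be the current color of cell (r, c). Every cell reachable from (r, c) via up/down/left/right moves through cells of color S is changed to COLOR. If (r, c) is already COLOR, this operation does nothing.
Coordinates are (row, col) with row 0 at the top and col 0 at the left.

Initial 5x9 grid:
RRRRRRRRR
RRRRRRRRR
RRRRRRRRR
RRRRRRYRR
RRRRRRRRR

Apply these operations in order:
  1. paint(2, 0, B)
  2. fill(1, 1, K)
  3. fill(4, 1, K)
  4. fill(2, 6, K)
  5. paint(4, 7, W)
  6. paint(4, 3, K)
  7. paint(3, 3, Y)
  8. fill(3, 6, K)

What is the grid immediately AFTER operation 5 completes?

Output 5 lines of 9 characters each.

Answer: KKKKKKKKK
KKKKKKKKK
BKKKKKKKK
KKKKKKYKK
KKKKKKKWK

Derivation:
After op 1 paint(2,0,B):
RRRRRRRRR
RRRRRRRRR
BRRRRRRRR
RRRRRRYRR
RRRRRRRRR
After op 2 fill(1,1,K) [43 cells changed]:
KKKKKKKKK
KKKKKKKKK
BKKKKKKKK
KKKKKKYKK
KKKKKKKKK
After op 3 fill(4,1,K) [0 cells changed]:
KKKKKKKKK
KKKKKKKKK
BKKKKKKKK
KKKKKKYKK
KKKKKKKKK
After op 4 fill(2,6,K) [0 cells changed]:
KKKKKKKKK
KKKKKKKKK
BKKKKKKKK
KKKKKKYKK
KKKKKKKKK
After op 5 paint(4,7,W):
KKKKKKKKK
KKKKKKKKK
BKKKKKKKK
KKKKKKYKK
KKKKKKKWK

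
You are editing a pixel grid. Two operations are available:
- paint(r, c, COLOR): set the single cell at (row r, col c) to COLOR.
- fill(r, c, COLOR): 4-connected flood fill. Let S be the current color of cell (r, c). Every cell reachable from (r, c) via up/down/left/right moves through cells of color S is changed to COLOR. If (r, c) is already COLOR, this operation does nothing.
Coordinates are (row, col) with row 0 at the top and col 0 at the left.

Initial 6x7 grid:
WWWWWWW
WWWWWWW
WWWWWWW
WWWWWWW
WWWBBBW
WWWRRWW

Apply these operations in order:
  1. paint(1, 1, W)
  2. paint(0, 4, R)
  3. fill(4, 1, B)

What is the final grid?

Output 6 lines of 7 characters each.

Answer: BBBBRBB
BBBBBBB
BBBBBBB
BBBBBBB
BBBBBBB
BBBRRBB

Derivation:
After op 1 paint(1,1,W):
WWWWWWW
WWWWWWW
WWWWWWW
WWWWWWW
WWWBBBW
WWWRRWW
After op 2 paint(0,4,R):
WWWWRWW
WWWWWWW
WWWWWWW
WWWWWWW
WWWBBBW
WWWRRWW
After op 3 fill(4,1,B) [36 cells changed]:
BBBBRBB
BBBBBBB
BBBBBBB
BBBBBBB
BBBBBBB
BBBRRBB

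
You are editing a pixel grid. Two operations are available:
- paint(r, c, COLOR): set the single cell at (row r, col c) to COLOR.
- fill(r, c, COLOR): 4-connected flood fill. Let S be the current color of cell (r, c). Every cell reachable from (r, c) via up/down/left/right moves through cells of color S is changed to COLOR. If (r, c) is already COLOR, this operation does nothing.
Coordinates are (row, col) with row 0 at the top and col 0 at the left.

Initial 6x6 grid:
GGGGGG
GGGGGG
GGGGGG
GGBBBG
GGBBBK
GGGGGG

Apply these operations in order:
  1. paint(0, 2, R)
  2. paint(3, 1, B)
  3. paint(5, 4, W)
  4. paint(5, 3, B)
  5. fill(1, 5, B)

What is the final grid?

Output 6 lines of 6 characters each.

Answer: BBRBBB
BBBBBB
BBBBBB
BBBBBB
BBBBBK
BBBBWG

Derivation:
After op 1 paint(0,2,R):
GGRGGG
GGGGGG
GGGGGG
GGBBBG
GGBBBK
GGGGGG
After op 2 paint(3,1,B):
GGRGGG
GGGGGG
GGGGGG
GBBBBG
GGBBBK
GGGGGG
After op 3 paint(5,4,W):
GGRGGG
GGGGGG
GGGGGG
GBBBBG
GGBBBK
GGGGWG
After op 4 paint(5,3,B):
GGRGGG
GGGGGG
GGGGGG
GBBBBG
GGBBBK
GGGBWG
After op 5 fill(1,5,B) [24 cells changed]:
BBRBBB
BBBBBB
BBBBBB
BBBBBB
BBBBBK
BBBBWG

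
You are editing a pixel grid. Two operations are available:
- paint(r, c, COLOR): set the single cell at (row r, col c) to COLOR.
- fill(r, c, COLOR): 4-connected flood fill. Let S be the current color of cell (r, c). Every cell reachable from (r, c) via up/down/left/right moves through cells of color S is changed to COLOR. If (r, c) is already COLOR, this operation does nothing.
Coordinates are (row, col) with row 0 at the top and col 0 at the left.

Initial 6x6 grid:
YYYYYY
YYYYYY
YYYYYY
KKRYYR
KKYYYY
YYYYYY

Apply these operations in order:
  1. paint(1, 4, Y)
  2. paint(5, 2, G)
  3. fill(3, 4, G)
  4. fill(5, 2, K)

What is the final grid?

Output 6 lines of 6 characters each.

After op 1 paint(1,4,Y):
YYYYYY
YYYYYY
YYYYYY
KKRYYR
KKYYYY
YYYYYY
After op 2 paint(5,2,G):
YYYYYY
YYYYYY
YYYYYY
KKRYYR
KKYYYY
YYGYYY
After op 3 fill(3,4,G) [27 cells changed]:
GGGGGG
GGGGGG
GGGGGG
KKRGGR
KKGGGG
YYGGGG
After op 4 fill(5,2,K) [28 cells changed]:
KKKKKK
KKKKKK
KKKKKK
KKRKKR
KKKKKK
YYKKKK

Answer: KKKKKK
KKKKKK
KKKKKK
KKRKKR
KKKKKK
YYKKKK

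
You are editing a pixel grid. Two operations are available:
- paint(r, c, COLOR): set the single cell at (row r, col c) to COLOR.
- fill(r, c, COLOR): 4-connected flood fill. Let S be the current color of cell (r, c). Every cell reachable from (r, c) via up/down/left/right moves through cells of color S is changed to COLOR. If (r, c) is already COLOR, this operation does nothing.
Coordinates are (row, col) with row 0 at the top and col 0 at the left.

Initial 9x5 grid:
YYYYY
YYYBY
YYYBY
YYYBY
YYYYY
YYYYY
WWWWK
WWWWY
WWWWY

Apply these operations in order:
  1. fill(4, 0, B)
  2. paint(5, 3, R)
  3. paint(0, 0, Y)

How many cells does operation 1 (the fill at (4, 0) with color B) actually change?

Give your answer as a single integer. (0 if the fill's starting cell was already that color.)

After op 1 fill(4,0,B) [27 cells changed]:
BBBBB
BBBBB
BBBBB
BBBBB
BBBBB
BBBBB
WWWWK
WWWWY
WWWWY

Answer: 27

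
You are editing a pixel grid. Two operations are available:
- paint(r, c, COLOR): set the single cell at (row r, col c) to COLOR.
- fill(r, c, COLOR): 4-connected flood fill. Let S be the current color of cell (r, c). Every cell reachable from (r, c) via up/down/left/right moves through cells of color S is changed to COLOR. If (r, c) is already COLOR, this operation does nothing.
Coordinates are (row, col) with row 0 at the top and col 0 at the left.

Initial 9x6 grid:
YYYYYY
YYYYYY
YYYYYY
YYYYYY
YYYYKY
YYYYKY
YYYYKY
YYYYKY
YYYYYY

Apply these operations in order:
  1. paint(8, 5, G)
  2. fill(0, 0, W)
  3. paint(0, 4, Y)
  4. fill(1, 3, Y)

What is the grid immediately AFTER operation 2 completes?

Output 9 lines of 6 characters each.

Answer: WWWWWW
WWWWWW
WWWWWW
WWWWWW
WWWWKW
WWWWKW
WWWWKW
WWWWKW
WWWWWG

Derivation:
After op 1 paint(8,5,G):
YYYYYY
YYYYYY
YYYYYY
YYYYYY
YYYYKY
YYYYKY
YYYYKY
YYYYKY
YYYYYG
After op 2 fill(0,0,W) [49 cells changed]:
WWWWWW
WWWWWW
WWWWWW
WWWWWW
WWWWKW
WWWWKW
WWWWKW
WWWWKW
WWWWWG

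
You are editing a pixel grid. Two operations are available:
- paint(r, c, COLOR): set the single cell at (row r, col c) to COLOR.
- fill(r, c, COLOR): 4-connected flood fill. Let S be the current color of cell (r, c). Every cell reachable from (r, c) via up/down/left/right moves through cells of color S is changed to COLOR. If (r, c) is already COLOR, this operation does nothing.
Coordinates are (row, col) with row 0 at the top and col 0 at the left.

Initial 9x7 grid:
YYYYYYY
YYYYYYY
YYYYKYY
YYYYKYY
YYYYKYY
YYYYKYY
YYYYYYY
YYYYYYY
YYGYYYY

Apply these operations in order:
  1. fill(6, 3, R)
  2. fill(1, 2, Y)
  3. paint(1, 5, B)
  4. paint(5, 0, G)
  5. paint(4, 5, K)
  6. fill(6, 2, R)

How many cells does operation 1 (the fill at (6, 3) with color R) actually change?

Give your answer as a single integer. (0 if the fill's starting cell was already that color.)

After op 1 fill(6,3,R) [58 cells changed]:
RRRRRRR
RRRRRRR
RRRRKRR
RRRRKRR
RRRRKRR
RRRRKRR
RRRRRRR
RRRRRRR
RRGRRRR

Answer: 58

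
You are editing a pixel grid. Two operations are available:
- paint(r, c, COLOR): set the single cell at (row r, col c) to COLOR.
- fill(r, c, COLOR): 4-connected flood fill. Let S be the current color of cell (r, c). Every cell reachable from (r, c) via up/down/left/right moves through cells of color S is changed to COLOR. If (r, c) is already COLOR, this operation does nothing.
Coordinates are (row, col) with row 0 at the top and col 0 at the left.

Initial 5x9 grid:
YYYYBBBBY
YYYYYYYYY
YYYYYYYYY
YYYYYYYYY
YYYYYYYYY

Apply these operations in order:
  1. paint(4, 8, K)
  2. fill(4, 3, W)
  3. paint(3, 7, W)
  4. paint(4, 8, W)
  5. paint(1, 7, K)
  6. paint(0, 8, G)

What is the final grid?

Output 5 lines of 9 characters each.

After op 1 paint(4,8,K):
YYYYBBBBY
YYYYYYYYY
YYYYYYYYY
YYYYYYYYY
YYYYYYYYK
After op 2 fill(4,3,W) [40 cells changed]:
WWWWBBBBW
WWWWWWWWW
WWWWWWWWW
WWWWWWWWW
WWWWWWWWK
After op 3 paint(3,7,W):
WWWWBBBBW
WWWWWWWWW
WWWWWWWWW
WWWWWWWWW
WWWWWWWWK
After op 4 paint(4,8,W):
WWWWBBBBW
WWWWWWWWW
WWWWWWWWW
WWWWWWWWW
WWWWWWWWW
After op 5 paint(1,7,K):
WWWWBBBBW
WWWWWWWKW
WWWWWWWWW
WWWWWWWWW
WWWWWWWWW
After op 6 paint(0,8,G):
WWWWBBBBG
WWWWWWWKW
WWWWWWWWW
WWWWWWWWW
WWWWWWWWW

Answer: WWWWBBBBG
WWWWWWWKW
WWWWWWWWW
WWWWWWWWW
WWWWWWWWW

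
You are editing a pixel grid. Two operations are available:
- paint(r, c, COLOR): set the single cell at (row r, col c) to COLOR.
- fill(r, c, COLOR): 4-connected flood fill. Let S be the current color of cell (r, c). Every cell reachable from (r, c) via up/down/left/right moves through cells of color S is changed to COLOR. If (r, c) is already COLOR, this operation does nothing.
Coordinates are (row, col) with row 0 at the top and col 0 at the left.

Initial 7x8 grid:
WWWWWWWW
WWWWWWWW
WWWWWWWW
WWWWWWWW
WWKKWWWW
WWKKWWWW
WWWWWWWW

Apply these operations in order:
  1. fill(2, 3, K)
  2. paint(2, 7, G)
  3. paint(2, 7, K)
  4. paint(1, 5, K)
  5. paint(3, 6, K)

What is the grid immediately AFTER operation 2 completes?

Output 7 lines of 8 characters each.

Answer: KKKKKKKK
KKKKKKKK
KKKKKKKG
KKKKKKKK
KKKKKKKK
KKKKKKKK
KKKKKKKK

Derivation:
After op 1 fill(2,3,K) [52 cells changed]:
KKKKKKKK
KKKKKKKK
KKKKKKKK
KKKKKKKK
KKKKKKKK
KKKKKKKK
KKKKKKKK
After op 2 paint(2,7,G):
KKKKKKKK
KKKKKKKK
KKKKKKKG
KKKKKKKK
KKKKKKKK
KKKKKKKK
KKKKKKKK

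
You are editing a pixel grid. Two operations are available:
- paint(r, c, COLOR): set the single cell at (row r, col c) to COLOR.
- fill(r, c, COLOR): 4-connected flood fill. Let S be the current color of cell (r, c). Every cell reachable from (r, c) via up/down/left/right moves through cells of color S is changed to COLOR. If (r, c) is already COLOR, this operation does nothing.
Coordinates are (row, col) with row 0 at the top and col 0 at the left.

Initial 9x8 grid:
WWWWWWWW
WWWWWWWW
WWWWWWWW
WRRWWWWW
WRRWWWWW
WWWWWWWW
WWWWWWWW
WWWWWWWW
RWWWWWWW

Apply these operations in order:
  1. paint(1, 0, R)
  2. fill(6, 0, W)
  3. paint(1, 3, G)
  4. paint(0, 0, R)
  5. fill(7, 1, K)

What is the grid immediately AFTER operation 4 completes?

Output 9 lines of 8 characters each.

After op 1 paint(1,0,R):
WWWWWWWW
RWWWWWWW
WWWWWWWW
WRRWWWWW
WRRWWWWW
WWWWWWWW
WWWWWWWW
WWWWWWWW
RWWWWWWW
After op 2 fill(6,0,W) [0 cells changed]:
WWWWWWWW
RWWWWWWW
WWWWWWWW
WRRWWWWW
WRRWWWWW
WWWWWWWW
WWWWWWWW
WWWWWWWW
RWWWWWWW
After op 3 paint(1,3,G):
WWWWWWWW
RWWGWWWW
WWWWWWWW
WRRWWWWW
WRRWWWWW
WWWWWWWW
WWWWWWWW
WWWWWWWW
RWWWWWWW
After op 4 paint(0,0,R):
RWWWWWWW
RWWGWWWW
WWWWWWWW
WRRWWWWW
WRRWWWWW
WWWWWWWW
WWWWWWWW
WWWWWWWW
RWWWWWWW

Answer: RWWWWWWW
RWWGWWWW
WWWWWWWW
WRRWWWWW
WRRWWWWW
WWWWWWWW
WWWWWWWW
WWWWWWWW
RWWWWWWW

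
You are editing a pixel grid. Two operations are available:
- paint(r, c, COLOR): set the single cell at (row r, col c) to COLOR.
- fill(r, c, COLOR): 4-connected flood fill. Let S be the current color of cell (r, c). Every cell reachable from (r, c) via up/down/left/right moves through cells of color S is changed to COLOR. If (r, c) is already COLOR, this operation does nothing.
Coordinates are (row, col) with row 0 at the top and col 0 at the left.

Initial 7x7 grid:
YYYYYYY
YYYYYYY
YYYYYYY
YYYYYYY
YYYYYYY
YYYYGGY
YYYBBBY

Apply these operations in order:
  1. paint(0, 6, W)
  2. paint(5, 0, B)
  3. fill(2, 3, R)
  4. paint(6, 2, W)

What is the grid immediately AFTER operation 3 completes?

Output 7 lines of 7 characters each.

Answer: RRRRRRW
RRRRRRR
RRRRRRR
RRRRRRR
RRRRRRR
BRRRGGR
RRRBBBR

Derivation:
After op 1 paint(0,6,W):
YYYYYYW
YYYYYYY
YYYYYYY
YYYYYYY
YYYYYYY
YYYYGGY
YYYBBBY
After op 2 paint(5,0,B):
YYYYYYW
YYYYYYY
YYYYYYY
YYYYYYY
YYYYYYY
BYYYGGY
YYYBBBY
After op 3 fill(2,3,R) [42 cells changed]:
RRRRRRW
RRRRRRR
RRRRRRR
RRRRRRR
RRRRRRR
BRRRGGR
RRRBBBR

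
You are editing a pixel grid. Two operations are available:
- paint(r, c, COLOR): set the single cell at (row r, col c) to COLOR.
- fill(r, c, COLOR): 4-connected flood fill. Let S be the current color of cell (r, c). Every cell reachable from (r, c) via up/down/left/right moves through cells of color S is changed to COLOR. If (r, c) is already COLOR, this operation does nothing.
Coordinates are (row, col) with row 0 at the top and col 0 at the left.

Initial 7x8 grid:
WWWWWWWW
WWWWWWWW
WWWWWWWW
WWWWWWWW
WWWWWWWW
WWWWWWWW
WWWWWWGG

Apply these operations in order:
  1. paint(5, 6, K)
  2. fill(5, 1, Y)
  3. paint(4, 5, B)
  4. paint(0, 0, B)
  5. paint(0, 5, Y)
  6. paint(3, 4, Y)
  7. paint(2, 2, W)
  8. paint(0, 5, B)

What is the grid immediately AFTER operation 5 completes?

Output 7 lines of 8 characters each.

After op 1 paint(5,6,K):
WWWWWWWW
WWWWWWWW
WWWWWWWW
WWWWWWWW
WWWWWWWW
WWWWWWKW
WWWWWWGG
After op 2 fill(5,1,Y) [53 cells changed]:
YYYYYYYY
YYYYYYYY
YYYYYYYY
YYYYYYYY
YYYYYYYY
YYYYYYKY
YYYYYYGG
After op 3 paint(4,5,B):
YYYYYYYY
YYYYYYYY
YYYYYYYY
YYYYYYYY
YYYYYBYY
YYYYYYKY
YYYYYYGG
After op 4 paint(0,0,B):
BYYYYYYY
YYYYYYYY
YYYYYYYY
YYYYYYYY
YYYYYBYY
YYYYYYKY
YYYYYYGG
After op 5 paint(0,5,Y):
BYYYYYYY
YYYYYYYY
YYYYYYYY
YYYYYYYY
YYYYYBYY
YYYYYYKY
YYYYYYGG

Answer: BYYYYYYY
YYYYYYYY
YYYYYYYY
YYYYYYYY
YYYYYBYY
YYYYYYKY
YYYYYYGG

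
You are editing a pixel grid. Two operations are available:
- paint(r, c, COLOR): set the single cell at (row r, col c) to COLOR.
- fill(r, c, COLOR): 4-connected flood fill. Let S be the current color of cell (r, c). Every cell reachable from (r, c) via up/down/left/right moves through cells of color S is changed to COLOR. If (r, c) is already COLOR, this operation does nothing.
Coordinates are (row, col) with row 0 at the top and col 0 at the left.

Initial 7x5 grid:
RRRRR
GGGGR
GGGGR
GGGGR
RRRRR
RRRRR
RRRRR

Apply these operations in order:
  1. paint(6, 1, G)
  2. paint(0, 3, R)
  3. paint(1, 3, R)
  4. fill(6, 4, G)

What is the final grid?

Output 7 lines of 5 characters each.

After op 1 paint(6,1,G):
RRRRR
GGGGR
GGGGR
GGGGR
RRRRR
RRRRR
RGRRR
After op 2 paint(0,3,R):
RRRRR
GGGGR
GGGGR
GGGGR
RRRRR
RRRRR
RGRRR
After op 3 paint(1,3,R):
RRRRR
GGGRR
GGGGR
GGGGR
RRRRR
RRRRR
RGRRR
After op 4 fill(6,4,G) [23 cells changed]:
GGGGG
GGGGG
GGGGG
GGGGG
GGGGG
GGGGG
GGGGG

Answer: GGGGG
GGGGG
GGGGG
GGGGG
GGGGG
GGGGG
GGGGG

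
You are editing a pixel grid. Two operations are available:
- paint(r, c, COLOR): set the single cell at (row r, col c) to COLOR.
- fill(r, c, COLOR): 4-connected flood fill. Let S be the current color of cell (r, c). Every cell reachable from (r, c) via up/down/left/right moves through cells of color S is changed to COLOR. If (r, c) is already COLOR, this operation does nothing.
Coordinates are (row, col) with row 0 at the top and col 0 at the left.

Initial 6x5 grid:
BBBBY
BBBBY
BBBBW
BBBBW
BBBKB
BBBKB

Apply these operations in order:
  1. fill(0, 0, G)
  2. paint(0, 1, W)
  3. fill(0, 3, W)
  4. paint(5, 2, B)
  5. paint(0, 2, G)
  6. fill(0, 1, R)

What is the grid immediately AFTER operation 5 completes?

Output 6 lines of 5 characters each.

After op 1 fill(0,0,G) [22 cells changed]:
GGGGY
GGGGY
GGGGW
GGGGW
GGGKB
GGGKB
After op 2 paint(0,1,W):
GWGGY
GGGGY
GGGGW
GGGGW
GGGKB
GGGKB
After op 3 fill(0,3,W) [21 cells changed]:
WWWWY
WWWWY
WWWWW
WWWWW
WWWKB
WWWKB
After op 4 paint(5,2,B):
WWWWY
WWWWY
WWWWW
WWWWW
WWWKB
WWBKB
After op 5 paint(0,2,G):
WWGWY
WWWWY
WWWWW
WWWWW
WWWKB
WWBKB

Answer: WWGWY
WWWWY
WWWWW
WWWWW
WWWKB
WWBKB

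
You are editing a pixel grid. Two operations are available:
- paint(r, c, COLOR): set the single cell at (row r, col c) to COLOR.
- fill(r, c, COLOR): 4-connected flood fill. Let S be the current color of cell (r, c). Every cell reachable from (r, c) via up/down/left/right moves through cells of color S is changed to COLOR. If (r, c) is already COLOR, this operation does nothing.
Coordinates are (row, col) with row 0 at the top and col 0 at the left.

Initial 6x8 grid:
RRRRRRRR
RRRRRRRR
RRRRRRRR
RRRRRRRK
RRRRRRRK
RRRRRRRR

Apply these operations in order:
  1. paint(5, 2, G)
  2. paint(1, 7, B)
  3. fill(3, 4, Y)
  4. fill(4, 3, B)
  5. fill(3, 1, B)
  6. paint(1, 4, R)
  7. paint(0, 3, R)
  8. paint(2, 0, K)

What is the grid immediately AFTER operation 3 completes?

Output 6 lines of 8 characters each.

After op 1 paint(5,2,G):
RRRRRRRR
RRRRRRRR
RRRRRRRR
RRRRRRRK
RRRRRRRK
RRGRRRRR
After op 2 paint(1,7,B):
RRRRRRRR
RRRRRRRB
RRRRRRRR
RRRRRRRK
RRRRRRRK
RRGRRRRR
After op 3 fill(3,4,Y) [44 cells changed]:
YYYYYYYY
YYYYYYYB
YYYYYYYY
YYYYYYYK
YYYYYYYK
YYGYYYYY

Answer: YYYYYYYY
YYYYYYYB
YYYYYYYY
YYYYYYYK
YYYYYYYK
YYGYYYYY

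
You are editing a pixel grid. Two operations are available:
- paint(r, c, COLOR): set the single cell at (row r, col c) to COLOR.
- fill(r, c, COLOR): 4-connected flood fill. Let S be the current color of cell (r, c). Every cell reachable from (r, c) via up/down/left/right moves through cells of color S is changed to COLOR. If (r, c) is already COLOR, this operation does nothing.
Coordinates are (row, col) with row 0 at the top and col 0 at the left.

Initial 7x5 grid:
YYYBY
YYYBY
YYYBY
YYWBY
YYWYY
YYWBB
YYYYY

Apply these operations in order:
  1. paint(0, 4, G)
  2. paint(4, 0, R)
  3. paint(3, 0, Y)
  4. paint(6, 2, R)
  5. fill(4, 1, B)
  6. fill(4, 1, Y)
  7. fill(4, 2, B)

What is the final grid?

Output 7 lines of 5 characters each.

After op 1 paint(0,4,G):
YYYBG
YYYBY
YYYBY
YYWBY
YYWYY
YYWBB
YYYYY
After op 2 paint(4,0,R):
YYYBG
YYYBY
YYYBY
YYWBY
RYWYY
YYWBB
YYYYY
After op 3 paint(3,0,Y):
YYYBG
YYYBY
YYYBY
YYWBY
RYWYY
YYWBB
YYYYY
After op 4 paint(6,2,R):
YYYBG
YYYBY
YYYBY
YYWBY
RYWYY
YYWBB
YYRYY
After op 5 fill(4,1,B) [16 cells changed]:
BBBBG
BBBBY
BBBBY
BBWBY
RBWYY
BBWBB
BBRYY
After op 6 fill(4,1,Y) [20 cells changed]:
YYYYG
YYYYY
YYYYY
YYWYY
RYWYY
YYWBB
YYRYY
After op 7 fill(4,2,B) [3 cells changed]:
YYYYG
YYYYY
YYYYY
YYBYY
RYBYY
YYBBB
YYRYY

Answer: YYYYG
YYYYY
YYYYY
YYBYY
RYBYY
YYBBB
YYRYY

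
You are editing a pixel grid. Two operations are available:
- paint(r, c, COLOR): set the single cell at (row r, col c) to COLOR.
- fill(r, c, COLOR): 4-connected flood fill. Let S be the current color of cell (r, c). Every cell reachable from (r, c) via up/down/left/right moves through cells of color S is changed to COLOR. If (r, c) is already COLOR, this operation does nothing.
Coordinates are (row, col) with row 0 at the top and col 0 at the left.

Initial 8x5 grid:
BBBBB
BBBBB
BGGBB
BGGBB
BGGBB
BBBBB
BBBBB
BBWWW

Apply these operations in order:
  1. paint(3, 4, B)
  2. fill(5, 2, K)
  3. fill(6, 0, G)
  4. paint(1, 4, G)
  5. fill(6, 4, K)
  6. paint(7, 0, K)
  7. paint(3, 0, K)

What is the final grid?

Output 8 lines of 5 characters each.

Answer: KKKKK
KKKKK
KKKKK
KKKKK
KKKKK
KKKKK
KKKKK
KKWWW

Derivation:
After op 1 paint(3,4,B):
BBBBB
BBBBB
BGGBB
BGGBB
BGGBB
BBBBB
BBBBB
BBWWW
After op 2 fill(5,2,K) [31 cells changed]:
KKKKK
KKKKK
KGGKK
KGGKK
KGGKK
KKKKK
KKKKK
KKWWW
After op 3 fill(6,0,G) [31 cells changed]:
GGGGG
GGGGG
GGGGG
GGGGG
GGGGG
GGGGG
GGGGG
GGWWW
After op 4 paint(1,4,G):
GGGGG
GGGGG
GGGGG
GGGGG
GGGGG
GGGGG
GGGGG
GGWWW
After op 5 fill(6,4,K) [37 cells changed]:
KKKKK
KKKKK
KKKKK
KKKKK
KKKKK
KKKKK
KKKKK
KKWWW
After op 6 paint(7,0,K):
KKKKK
KKKKK
KKKKK
KKKKK
KKKKK
KKKKK
KKKKK
KKWWW
After op 7 paint(3,0,K):
KKKKK
KKKKK
KKKKK
KKKKK
KKKKK
KKKKK
KKKKK
KKWWW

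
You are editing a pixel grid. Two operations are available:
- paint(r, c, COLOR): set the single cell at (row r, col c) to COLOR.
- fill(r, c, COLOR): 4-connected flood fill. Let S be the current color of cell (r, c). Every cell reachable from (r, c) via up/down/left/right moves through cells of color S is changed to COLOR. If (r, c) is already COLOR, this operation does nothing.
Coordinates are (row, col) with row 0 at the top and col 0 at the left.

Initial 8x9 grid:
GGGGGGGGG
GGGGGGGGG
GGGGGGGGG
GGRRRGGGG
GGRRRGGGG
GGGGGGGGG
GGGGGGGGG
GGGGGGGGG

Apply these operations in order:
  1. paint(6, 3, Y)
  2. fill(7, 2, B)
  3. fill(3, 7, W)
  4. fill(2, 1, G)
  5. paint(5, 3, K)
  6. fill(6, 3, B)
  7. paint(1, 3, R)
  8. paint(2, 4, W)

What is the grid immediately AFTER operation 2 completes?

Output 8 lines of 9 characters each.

Answer: BBBBBBBBB
BBBBBBBBB
BBBBBBBBB
BBRRRBBBB
BBRRRBBBB
BBBBBBBBB
BBBYBBBBB
BBBBBBBBB

Derivation:
After op 1 paint(6,3,Y):
GGGGGGGGG
GGGGGGGGG
GGGGGGGGG
GGRRRGGGG
GGRRRGGGG
GGGGGGGGG
GGGYGGGGG
GGGGGGGGG
After op 2 fill(7,2,B) [65 cells changed]:
BBBBBBBBB
BBBBBBBBB
BBBBBBBBB
BBRRRBBBB
BBRRRBBBB
BBBBBBBBB
BBBYBBBBB
BBBBBBBBB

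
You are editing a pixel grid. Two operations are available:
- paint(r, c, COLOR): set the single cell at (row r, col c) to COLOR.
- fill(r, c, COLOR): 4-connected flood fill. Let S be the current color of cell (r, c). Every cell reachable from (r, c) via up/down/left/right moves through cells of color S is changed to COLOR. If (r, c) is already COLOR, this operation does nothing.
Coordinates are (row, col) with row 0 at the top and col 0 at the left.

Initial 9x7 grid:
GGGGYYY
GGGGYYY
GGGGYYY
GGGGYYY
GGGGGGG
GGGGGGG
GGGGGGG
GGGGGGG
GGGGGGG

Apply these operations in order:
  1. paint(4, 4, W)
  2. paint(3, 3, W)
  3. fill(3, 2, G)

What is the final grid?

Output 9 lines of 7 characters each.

Answer: GGGGYYY
GGGGYYY
GGGGYYY
GGGWYYY
GGGGWGG
GGGGGGG
GGGGGGG
GGGGGGG
GGGGGGG

Derivation:
After op 1 paint(4,4,W):
GGGGYYY
GGGGYYY
GGGGYYY
GGGGYYY
GGGGWGG
GGGGGGG
GGGGGGG
GGGGGGG
GGGGGGG
After op 2 paint(3,3,W):
GGGGYYY
GGGGYYY
GGGGYYY
GGGWYYY
GGGGWGG
GGGGGGG
GGGGGGG
GGGGGGG
GGGGGGG
After op 3 fill(3,2,G) [0 cells changed]:
GGGGYYY
GGGGYYY
GGGGYYY
GGGWYYY
GGGGWGG
GGGGGGG
GGGGGGG
GGGGGGG
GGGGGGG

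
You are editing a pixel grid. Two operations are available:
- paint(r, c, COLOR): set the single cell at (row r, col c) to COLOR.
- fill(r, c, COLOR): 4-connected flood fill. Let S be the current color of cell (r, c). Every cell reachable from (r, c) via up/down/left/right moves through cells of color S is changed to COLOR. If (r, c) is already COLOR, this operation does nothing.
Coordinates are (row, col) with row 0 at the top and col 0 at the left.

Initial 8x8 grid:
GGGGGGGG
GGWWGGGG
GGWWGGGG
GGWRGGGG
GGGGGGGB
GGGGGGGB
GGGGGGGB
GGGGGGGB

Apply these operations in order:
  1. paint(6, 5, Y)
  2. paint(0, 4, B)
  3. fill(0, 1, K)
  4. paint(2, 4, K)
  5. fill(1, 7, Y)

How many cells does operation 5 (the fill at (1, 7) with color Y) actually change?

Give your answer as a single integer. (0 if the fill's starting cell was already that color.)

After op 1 paint(6,5,Y):
GGGGGGGG
GGWWGGGG
GGWWGGGG
GGWRGGGG
GGGGGGGB
GGGGGGGB
GGGGGYGB
GGGGGGGB
After op 2 paint(0,4,B):
GGGGBGGG
GGWWGGGG
GGWWGGGG
GGWRGGGG
GGGGGGGB
GGGGGGGB
GGGGGYGB
GGGGGGGB
After op 3 fill(0,1,K) [52 cells changed]:
KKKKBKKK
KKWWKKKK
KKWWKKKK
KKWRKKKK
KKKKKKKB
KKKKKKKB
KKKKKYKB
KKKKKKKB
After op 4 paint(2,4,K):
KKKKBKKK
KKWWKKKK
KKWWKKKK
KKWRKKKK
KKKKKKKB
KKKKKKKB
KKKKKYKB
KKKKKKKB
After op 5 fill(1,7,Y) [52 cells changed]:
YYYYBYYY
YYWWYYYY
YYWWYYYY
YYWRYYYY
YYYYYYYB
YYYYYYYB
YYYYYYYB
YYYYYYYB

Answer: 52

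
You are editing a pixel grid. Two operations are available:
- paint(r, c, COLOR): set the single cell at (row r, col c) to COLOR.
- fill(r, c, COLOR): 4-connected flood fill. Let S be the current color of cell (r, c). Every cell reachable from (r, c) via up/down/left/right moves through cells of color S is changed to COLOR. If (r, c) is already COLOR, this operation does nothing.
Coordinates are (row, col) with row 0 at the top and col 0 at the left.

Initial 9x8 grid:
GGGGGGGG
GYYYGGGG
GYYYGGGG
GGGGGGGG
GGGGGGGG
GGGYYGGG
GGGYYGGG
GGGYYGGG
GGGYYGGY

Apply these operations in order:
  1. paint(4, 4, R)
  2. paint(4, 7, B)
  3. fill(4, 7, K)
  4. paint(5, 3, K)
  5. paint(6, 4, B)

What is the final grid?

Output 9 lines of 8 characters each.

After op 1 paint(4,4,R):
GGGGGGGG
GYYYGGGG
GYYYGGGG
GGGGGGGG
GGGGRGGG
GGGYYGGG
GGGYYGGG
GGGYYGGG
GGGYYGGY
After op 2 paint(4,7,B):
GGGGGGGG
GYYYGGGG
GYYYGGGG
GGGGGGGG
GGGGRGGB
GGGYYGGG
GGGYYGGG
GGGYYGGG
GGGYYGGY
After op 3 fill(4,7,K) [1 cells changed]:
GGGGGGGG
GYYYGGGG
GYYYGGGG
GGGGGGGG
GGGGRGGK
GGGYYGGG
GGGYYGGG
GGGYYGGG
GGGYYGGY
After op 4 paint(5,3,K):
GGGGGGGG
GYYYGGGG
GYYYGGGG
GGGGGGGG
GGGGRGGK
GGGKYGGG
GGGYYGGG
GGGYYGGG
GGGYYGGY
After op 5 paint(6,4,B):
GGGGGGGG
GYYYGGGG
GYYYGGGG
GGGGGGGG
GGGGRGGK
GGGKYGGG
GGGYBGGG
GGGYYGGG
GGGYYGGY

Answer: GGGGGGGG
GYYYGGGG
GYYYGGGG
GGGGGGGG
GGGGRGGK
GGGKYGGG
GGGYBGGG
GGGYYGGG
GGGYYGGY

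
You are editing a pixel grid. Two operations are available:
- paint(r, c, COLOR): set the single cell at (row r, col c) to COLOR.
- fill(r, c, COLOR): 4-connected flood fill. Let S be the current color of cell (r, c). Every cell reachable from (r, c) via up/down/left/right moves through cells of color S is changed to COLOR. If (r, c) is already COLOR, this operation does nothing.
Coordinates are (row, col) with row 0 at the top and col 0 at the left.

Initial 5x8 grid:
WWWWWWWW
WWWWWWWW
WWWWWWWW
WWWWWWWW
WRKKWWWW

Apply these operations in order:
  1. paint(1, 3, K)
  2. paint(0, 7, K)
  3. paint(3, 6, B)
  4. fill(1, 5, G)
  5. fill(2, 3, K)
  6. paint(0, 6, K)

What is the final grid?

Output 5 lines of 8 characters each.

Answer: KKKKKKKK
KKKKKKKK
KKKKKKKK
KKKKKKBK
KRKKKKKK

Derivation:
After op 1 paint(1,3,K):
WWWWWWWW
WWWKWWWW
WWWWWWWW
WWWWWWWW
WRKKWWWW
After op 2 paint(0,7,K):
WWWWWWWK
WWWKWWWW
WWWWWWWW
WWWWWWWW
WRKKWWWW
After op 3 paint(3,6,B):
WWWWWWWK
WWWKWWWW
WWWWWWWW
WWWWWWBW
WRKKWWWW
After op 4 fill(1,5,G) [34 cells changed]:
GGGGGGGK
GGGKGGGG
GGGGGGGG
GGGGGGBG
GRKKGGGG
After op 5 fill(2,3,K) [34 cells changed]:
KKKKKKKK
KKKKKKKK
KKKKKKKK
KKKKKKBK
KRKKKKKK
After op 6 paint(0,6,K):
KKKKKKKK
KKKKKKKK
KKKKKKKK
KKKKKKBK
KRKKKKKK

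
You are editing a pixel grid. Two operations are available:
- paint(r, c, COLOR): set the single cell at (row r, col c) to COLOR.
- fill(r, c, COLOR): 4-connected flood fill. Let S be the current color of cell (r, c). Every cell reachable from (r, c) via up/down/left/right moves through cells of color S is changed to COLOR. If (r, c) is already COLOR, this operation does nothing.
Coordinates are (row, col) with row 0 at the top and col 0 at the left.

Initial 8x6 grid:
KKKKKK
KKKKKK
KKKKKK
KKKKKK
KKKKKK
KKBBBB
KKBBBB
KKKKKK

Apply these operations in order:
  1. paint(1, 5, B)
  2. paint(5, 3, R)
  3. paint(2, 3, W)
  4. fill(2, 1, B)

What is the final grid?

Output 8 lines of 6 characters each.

Answer: BBBBBB
BBBBBB
BBBWBB
BBBBBB
BBBBBB
BBBRBB
BBBBBB
BBBBBB

Derivation:
After op 1 paint(1,5,B):
KKKKKK
KKKKKB
KKKKKK
KKKKKK
KKKKKK
KKBBBB
KKBBBB
KKKKKK
After op 2 paint(5,3,R):
KKKKKK
KKKKKB
KKKKKK
KKKKKK
KKKKKK
KKBRBB
KKBBBB
KKKKKK
After op 3 paint(2,3,W):
KKKKKK
KKKKKB
KKKWKK
KKKKKK
KKKKKK
KKBRBB
KKBBBB
KKKKKK
After op 4 fill(2,1,B) [38 cells changed]:
BBBBBB
BBBBBB
BBBWBB
BBBBBB
BBBBBB
BBBRBB
BBBBBB
BBBBBB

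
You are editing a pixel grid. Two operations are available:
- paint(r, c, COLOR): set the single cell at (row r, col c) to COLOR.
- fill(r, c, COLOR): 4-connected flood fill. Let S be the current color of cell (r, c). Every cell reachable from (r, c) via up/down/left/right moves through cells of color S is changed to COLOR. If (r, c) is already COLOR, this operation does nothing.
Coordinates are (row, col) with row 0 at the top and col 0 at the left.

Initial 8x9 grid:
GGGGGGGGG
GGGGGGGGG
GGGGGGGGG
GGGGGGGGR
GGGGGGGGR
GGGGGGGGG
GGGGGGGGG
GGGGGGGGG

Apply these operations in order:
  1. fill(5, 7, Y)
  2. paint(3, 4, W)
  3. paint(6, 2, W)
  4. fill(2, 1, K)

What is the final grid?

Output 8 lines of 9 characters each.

After op 1 fill(5,7,Y) [70 cells changed]:
YYYYYYYYY
YYYYYYYYY
YYYYYYYYY
YYYYYYYYR
YYYYYYYYR
YYYYYYYYY
YYYYYYYYY
YYYYYYYYY
After op 2 paint(3,4,W):
YYYYYYYYY
YYYYYYYYY
YYYYYYYYY
YYYYWYYYR
YYYYYYYYR
YYYYYYYYY
YYYYYYYYY
YYYYYYYYY
After op 3 paint(6,2,W):
YYYYYYYYY
YYYYYYYYY
YYYYYYYYY
YYYYWYYYR
YYYYYYYYR
YYYYYYYYY
YYWYYYYYY
YYYYYYYYY
After op 4 fill(2,1,K) [68 cells changed]:
KKKKKKKKK
KKKKKKKKK
KKKKKKKKK
KKKKWKKKR
KKKKKKKKR
KKKKKKKKK
KKWKKKKKK
KKKKKKKKK

Answer: KKKKKKKKK
KKKKKKKKK
KKKKKKKKK
KKKKWKKKR
KKKKKKKKR
KKKKKKKKK
KKWKKKKKK
KKKKKKKKK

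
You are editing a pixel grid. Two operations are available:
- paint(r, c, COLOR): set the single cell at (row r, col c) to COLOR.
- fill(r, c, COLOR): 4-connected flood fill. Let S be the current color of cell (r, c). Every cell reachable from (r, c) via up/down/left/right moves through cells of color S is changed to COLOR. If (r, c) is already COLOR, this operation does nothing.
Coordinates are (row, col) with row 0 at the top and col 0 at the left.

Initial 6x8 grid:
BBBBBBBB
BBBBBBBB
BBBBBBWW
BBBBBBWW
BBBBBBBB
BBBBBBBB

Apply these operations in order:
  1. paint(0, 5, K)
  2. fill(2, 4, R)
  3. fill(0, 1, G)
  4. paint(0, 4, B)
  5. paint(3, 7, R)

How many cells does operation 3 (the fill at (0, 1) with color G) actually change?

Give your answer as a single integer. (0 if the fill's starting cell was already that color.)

Answer: 43

Derivation:
After op 1 paint(0,5,K):
BBBBBKBB
BBBBBBBB
BBBBBBWW
BBBBBBWW
BBBBBBBB
BBBBBBBB
After op 2 fill(2,4,R) [43 cells changed]:
RRRRRKRR
RRRRRRRR
RRRRRRWW
RRRRRRWW
RRRRRRRR
RRRRRRRR
After op 3 fill(0,1,G) [43 cells changed]:
GGGGGKGG
GGGGGGGG
GGGGGGWW
GGGGGGWW
GGGGGGGG
GGGGGGGG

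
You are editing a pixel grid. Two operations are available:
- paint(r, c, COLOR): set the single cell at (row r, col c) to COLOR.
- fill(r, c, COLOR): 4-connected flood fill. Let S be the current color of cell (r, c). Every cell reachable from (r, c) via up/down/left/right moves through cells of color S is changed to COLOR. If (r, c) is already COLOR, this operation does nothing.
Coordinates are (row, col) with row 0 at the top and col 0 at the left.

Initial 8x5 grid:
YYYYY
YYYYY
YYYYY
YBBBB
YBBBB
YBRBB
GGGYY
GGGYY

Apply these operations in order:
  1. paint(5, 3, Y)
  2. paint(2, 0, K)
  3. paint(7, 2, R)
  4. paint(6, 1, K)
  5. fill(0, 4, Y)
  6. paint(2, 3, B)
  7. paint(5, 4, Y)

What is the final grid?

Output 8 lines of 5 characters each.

Answer: YYYYY
YYYYY
KYYBY
YBBBB
YBBBB
YBRYY
GKGYY
GGRYY

Derivation:
After op 1 paint(5,3,Y):
YYYYY
YYYYY
YYYYY
YBBBB
YBBBB
YBRYB
GGGYY
GGGYY
After op 2 paint(2,0,K):
YYYYY
YYYYY
KYYYY
YBBBB
YBBBB
YBRYB
GGGYY
GGGYY
After op 3 paint(7,2,R):
YYYYY
YYYYY
KYYYY
YBBBB
YBBBB
YBRYB
GGGYY
GGRYY
After op 4 paint(6,1,K):
YYYYY
YYYYY
KYYYY
YBBBB
YBBBB
YBRYB
GKGYY
GGRYY
After op 5 fill(0,4,Y) [0 cells changed]:
YYYYY
YYYYY
KYYYY
YBBBB
YBBBB
YBRYB
GKGYY
GGRYY
After op 6 paint(2,3,B):
YYYYY
YYYYY
KYYBY
YBBBB
YBBBB
YBRYB
GKGYY
GGRYY
After op 7 paint(5,4,Y):
YYYYY
YYYYY
KYYBY
YBBBB
YBBBB
YBRYY
GKGYY
GGRYY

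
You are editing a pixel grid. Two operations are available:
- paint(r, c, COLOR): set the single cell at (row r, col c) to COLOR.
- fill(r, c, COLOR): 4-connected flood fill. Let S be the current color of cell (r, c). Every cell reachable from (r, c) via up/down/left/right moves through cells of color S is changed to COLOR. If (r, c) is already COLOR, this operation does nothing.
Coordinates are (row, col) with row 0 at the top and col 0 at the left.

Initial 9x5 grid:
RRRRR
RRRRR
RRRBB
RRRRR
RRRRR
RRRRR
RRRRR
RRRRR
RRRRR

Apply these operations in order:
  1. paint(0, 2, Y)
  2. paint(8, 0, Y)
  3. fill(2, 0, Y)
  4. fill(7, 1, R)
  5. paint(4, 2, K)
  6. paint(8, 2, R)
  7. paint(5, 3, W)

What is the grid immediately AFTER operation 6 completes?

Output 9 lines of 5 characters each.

After op 1 paint(0,2,Y):
RRYRR
RRRRR
RRRBB
RRRRR
RRRRR
RRRRR
RRRRR
RRRRR
RRRRR
After op 2 paint(8,0,Y):
RRYRR
RRRRR
RRRBB
RRRRR
RRRRR
RRRRR
RRRRR
RRRRR
YRRRR
After op 3 fill(2,0,Y) [41 cells changed]:
YYYYY
YYYYY
YYYBB
YYYYY
YYYYY
YYYYY
YYYYY
YYYYY
YYYYY
After op 4 fill(7,1,R) [43 cells changed]:
RRRRR
RRRRR
RRRBB
RRRRR
RRRRR
RRRRR
RRRRR
RRRRR
RRRRR
After op 5 paint(4,2,K):
RRRRR
RRRRR
RRRBB
RRRRR
RRKRR
RRRRR
RRRRR
RRRRR
RRRRR
After op 6 paint(8,2,R):
RRRRR
RRRRR
RRRBB
RRRRR
RRKRR
RRRRR
RRRRR
RRRRR
RRRRR

Answer: RRRRR
RRRRR
RRRBB
RRRRR
RRKRR
RRRRR
RRRRR
RRRRR
RRRRR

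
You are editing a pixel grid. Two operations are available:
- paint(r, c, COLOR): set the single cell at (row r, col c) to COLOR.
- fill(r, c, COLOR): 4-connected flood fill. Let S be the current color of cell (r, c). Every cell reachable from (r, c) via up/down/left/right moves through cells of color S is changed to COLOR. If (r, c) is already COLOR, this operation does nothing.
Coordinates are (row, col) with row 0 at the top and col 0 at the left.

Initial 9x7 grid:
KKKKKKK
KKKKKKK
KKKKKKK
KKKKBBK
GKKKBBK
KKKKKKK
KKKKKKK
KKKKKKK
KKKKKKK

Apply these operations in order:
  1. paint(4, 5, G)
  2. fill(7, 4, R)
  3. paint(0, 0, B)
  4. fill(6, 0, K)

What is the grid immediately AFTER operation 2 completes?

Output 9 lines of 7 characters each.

After op 1 paint(4,5,G):
KKKKKKK
KKKKKKK
KKKKKKK
KKKKBBK
GKKKBGK
KKKKKKK
KKKKKKK
KKKKKKK
KKKKKKK
After op 2 fill(7,4,R) [58 cells changed]:
RRRRRRR
RRRRRRR
RRRRRRR
RRRRBBR
GRRRBGR
RRRRRRR
RRRRRRR
RRRRRRR
RRRRRRR

Answer: RRRRRRR
RRRRRRR
RRRRRRR
RRRRBBR
GRRRBGR
RRRRRRR
RRRRRRR
RRRRRRR
RRRRRRR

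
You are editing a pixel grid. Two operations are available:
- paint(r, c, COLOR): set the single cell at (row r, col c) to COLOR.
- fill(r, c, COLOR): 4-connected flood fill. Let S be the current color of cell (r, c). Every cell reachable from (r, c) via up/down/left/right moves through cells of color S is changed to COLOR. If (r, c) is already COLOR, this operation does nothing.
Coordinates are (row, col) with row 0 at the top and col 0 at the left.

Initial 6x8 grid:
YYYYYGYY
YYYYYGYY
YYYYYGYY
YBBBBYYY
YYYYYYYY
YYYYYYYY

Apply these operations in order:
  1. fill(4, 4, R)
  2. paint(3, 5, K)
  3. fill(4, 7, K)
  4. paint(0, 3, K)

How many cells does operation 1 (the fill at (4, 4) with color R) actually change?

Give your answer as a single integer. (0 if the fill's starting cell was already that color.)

Answer: 41

Derivation:
After op 1 fill(4,4,R) [41 cells changed]:
RRRRRGRR
RRRRRGRR
RRRRRGRR
RBBBBRRR
RRRRRRRR
RRRRRRRR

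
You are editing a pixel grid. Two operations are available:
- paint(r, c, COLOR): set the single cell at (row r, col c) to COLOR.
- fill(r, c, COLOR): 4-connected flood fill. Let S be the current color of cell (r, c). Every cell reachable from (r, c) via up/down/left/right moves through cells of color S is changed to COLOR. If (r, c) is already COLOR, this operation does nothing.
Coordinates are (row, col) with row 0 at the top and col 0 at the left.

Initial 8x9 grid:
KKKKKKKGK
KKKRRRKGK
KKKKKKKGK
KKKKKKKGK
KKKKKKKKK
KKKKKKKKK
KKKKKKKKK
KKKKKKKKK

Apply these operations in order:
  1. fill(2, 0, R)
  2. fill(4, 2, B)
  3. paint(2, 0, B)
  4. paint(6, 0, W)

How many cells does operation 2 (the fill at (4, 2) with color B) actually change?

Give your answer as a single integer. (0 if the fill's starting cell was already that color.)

After op 1 fill(2,0,R) [65 cells changed]:
RRRRRRRGR
RRRRRRRGR
RRRRRRRGR
RRRRRRRGR
RRRRRRRRR
RRRRRRRRR
RRRRRRRRR
RRRRRRRRR
After op 2 fill(4,2,B) [68 cells changed]:
BBBBBBBGB
BBBBBBBGB
BBBBBBBGB
BBBBBBBGB
BBBBBBBBB
BBBBBBBBB
BBBBBBBBB
BBBBBBBBB

Answer: 68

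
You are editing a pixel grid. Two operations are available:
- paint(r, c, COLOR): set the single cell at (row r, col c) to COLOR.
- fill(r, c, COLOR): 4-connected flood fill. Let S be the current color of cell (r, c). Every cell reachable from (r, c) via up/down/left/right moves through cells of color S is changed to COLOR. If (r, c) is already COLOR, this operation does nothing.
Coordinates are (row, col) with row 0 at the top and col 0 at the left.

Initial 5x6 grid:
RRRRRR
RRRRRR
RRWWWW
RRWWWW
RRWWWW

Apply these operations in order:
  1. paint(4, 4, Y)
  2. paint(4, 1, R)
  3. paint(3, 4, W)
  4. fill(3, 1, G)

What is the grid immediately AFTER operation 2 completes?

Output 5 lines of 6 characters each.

Answer: RRRRRR
RRRRRR
RRWWWW
RRWWWW
RRWWYW

Derivation:
After op 1 paint(4,4,Y):
RRRRRR
RRRRRR
RRWWWW
RRWWWW
RRWWYW
After op 2 paint(4,1,R):
RRRRRR
RRRRRR
RRWWWW
RRWWWW
RRWWYW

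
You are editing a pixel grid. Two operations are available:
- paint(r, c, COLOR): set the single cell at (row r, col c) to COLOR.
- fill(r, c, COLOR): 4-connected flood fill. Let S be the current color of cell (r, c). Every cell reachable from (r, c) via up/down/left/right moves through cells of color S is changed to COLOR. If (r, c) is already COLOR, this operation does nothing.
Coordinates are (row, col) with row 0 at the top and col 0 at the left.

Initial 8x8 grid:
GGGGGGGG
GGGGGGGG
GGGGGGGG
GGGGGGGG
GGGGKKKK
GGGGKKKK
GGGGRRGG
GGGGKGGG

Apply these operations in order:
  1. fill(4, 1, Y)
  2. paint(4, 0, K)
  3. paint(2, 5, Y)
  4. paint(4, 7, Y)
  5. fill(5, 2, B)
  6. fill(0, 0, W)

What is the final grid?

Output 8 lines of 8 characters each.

Answer: WWWWWWWW
WWWWWWWW
WWWWWWWW
WWWWWWWW
KWWWKKKW
WWWWKKKK
WWWWRRGG
WWWWKGGG

Derivation:
After op 1 fill(4,1,Y) [48 cells changed]:
YYYYYYYY
YYYYYYYY
YYYYYYYY
YYYYYYYY
YYYYKKKK
YYYYKKKK
YYYYRRGG
YYYYKGGG
After op 2 paint(4,0,K):
YYYYYYYY
YYYYYYYY
YYYYYYYY
YYYYYYYY
KYYYKKKK
YYYYKKKK
YYYYRRGG
YYYYKGGG
After op 3 paint(2,5,Y):
YYYYYYYY
YYYYYYYY
YYYYYYYY
YYYYYYYY
KYYYKKKK
YYYYKKKK
YYYYRRGG
YYYYKGGG
After op 4 paint(4,7,Y):
YYYYYYYY
YYYYYYYY
YYYYYYYY
YYYYYYYY
KYYYKKKY
YYYYKKKK
YYYYRRGG
YYYYKGGG
After op 5 fill(5,2,B) [48 cells changed]:
BBBBBBBB
BBBBBBBB
BBBBBBBB
BBBBBBBB
KBBBKKKB
BBBBKKKK
BBBBRRGG
BBBBKGGG
After op 6 fill(0,0,W) [48 cells changed]:
WWWWWWWW
WWWWWWWW
WWWWWWWW
WWWWWWWW
KWWWKKKW
WWWWKKKK
WWWWRRGG
WWWWKGGG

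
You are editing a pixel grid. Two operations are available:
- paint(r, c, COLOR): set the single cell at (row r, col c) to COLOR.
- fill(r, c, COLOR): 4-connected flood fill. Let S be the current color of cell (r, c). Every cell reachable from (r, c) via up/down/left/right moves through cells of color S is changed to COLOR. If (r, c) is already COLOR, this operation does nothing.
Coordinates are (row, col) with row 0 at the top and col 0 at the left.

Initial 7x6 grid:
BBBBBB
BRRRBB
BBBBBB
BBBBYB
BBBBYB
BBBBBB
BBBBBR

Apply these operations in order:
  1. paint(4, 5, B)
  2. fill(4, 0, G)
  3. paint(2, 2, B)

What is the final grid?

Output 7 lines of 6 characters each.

After op 1 paint(4,5,B):
BBBBBB
BRRRBB
BBBBBB
BBBBYB
BBBBYB
BBBBBB
BBBBBR
After op 2 fill(4,0,G) [36 cells changed]:
GGGGGG
GRRRGG
GGGGGG
GGGGYG
GGGGYG
GGGGGG
GGGGGR
After op 3 paint(2,2,B):
GGGGGG
GRRRGG
GGBGGG
GGGGYG
GGGGYG
GGGGGG
GGGGGR

Answer: GGGGGG
GRRRGG
GGBGGG
GGGGYG
GGGGYG
GGGGGG
GGGGGR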